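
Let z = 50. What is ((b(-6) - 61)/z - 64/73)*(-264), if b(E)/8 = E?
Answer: 1472724/1825 ≈ 806.97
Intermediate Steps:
b(E) = 8*E
((b(-6) - 61)/z - 64/73)*(-264) = ((8*(-6) - 61)/50 - 64/73)*(-264) = ((-48 - 61)*(1/50) - 64*1/73)*(-264) = (-109*1/50 - 64/73)*(-264) = (-109/50 - 64/73)*(-264) = -11157/3650*(-264) = 1472724/1825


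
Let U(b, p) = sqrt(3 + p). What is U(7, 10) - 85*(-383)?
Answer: 32555 + sqrt(13) ≈ 32559.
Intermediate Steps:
U(7, 10) - 85*(-383) = sqrt(3 + 10) - 85*(-383) = sqrt(13) + 32555 = 32555 + sqrt(13)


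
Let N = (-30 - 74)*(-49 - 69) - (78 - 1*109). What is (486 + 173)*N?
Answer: 8107677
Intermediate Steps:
N = 12303 (N = -104*(-118) - (78 - 109) = 12272 - 1*(-31) = 12272 + 31 = 12303)
(486 + 173)*N = (486 + 173)*12303 = 659*12303 = 8107677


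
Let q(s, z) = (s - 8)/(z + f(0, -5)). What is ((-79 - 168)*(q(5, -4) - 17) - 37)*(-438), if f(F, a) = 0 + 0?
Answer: -3483633/2 ≈ -1.7418e+6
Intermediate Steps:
f(F, a) = 0
q(s, z) = (-8 + s)/z (q(s, z) = (s - 8)/(z + 0) = (-8 + s)/z)
((-79 - 168)*(q(5, -4) - 17) - 37)*(-438) = ((-79 - 168)*((-8 + 5)/(-4) - 17) - 37)*(-438) = (-247*(-¼*(-3) - 17) - 37)*(-438) = (-247*(¾ - 17) - 37)*(-438) = (-247*(-65/4) - 37)*(-438) = (16055/4 - 37)*(-438) = (15907/4)*(-438) = -3483633/2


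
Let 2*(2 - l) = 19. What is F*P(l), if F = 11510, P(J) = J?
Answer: -86325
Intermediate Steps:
l = -15/2 (l = 2 - ½*19 = 2 - 19/2 = -15/2 ≈ -7.5000)
F*P(l) = 11510*(-15/2) = -86325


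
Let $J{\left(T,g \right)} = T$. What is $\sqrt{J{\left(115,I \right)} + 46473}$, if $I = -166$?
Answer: $2 \sqrt{11647} \approx 215.84$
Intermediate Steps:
$\sqrt{J{\left(115,I \right)} + 46473} = \sqrt{115 + 46473} = \sqrt{46588} = 2 \sqrt{11647}$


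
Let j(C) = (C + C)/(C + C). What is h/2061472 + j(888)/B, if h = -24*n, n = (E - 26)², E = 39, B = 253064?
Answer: -4573063/2328947992 ≈ -0.0019636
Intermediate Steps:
j(C) = 1 (j(C) = (2*C)/((2*C)) = (2*C)*(1/(2*C)) = 1)
n = 169 (n = (39 - 26)² = 13² = 169)
h = -4056 (h = -24*169 = -4056)
h/2061472 + j(888)/B = -4056/2061472 + 1/253064 = -4056*1/2061472 + 1*(1/253064) = -507/257684 + 1/253064 = -4573063/2328947992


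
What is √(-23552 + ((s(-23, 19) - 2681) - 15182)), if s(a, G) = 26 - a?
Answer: I*√41366 ≈ 203.39*I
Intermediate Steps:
√(-23552 + ((s(-23, 19) - 2681) - 15182)) = √(-23552 + (((26 - 1*(-23)) - 2681) - 15182)) = √(-23552 + (((26 + 23) - 2681) - 15182)) = √(-23552 + ((49 - 2681) - 15182)) = √(-23552 + (-2632 - 15182)) = √(-23552 - 17814) = √(-41366) = I*√41366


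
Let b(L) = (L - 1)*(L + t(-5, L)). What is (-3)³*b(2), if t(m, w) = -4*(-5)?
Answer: -594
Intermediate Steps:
t(m, w) = 20
b(L) = (-1 + L)*(20 + L) (b(L) = (L - 1)*(L + 20) = (-1 + L)*(20 + L))
(-3)³*b(2) = (-3)³*(-20 + 2² + 19*2) = -27*(-20 + 4 + 38) = -27*22 = -594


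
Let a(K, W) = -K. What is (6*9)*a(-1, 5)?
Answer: 54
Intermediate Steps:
(6*9)*a(-1, 5) = (6*9)*(-1*(-1)) = 54*1 = 54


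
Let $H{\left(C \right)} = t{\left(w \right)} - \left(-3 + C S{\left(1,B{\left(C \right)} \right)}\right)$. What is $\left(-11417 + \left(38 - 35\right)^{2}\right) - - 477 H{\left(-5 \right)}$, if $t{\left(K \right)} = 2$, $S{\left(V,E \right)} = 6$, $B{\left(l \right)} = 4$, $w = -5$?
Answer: $5287$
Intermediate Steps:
$H{\left(C \right)} = 5 - 6 C$ ($H{\left(C \right)} = 2 - \left(-3 + C 6\right) = 2 - \left(-3 + 6 C\right) = 5 - 6 C$)
$\left(-11417 + \left(38 - 35\right)^{2}\right) - - 477 H{\left(-5 \right)} = \left(-11417 + \left(38 - 35\right)^{2}\right) - - 477 \left(5 - -30\right) = \left(-11417 + 3^{2}\right) - - 477 \left(5 + 30\right) = \left(-11417 + 9\right) - \left(-477\right) 35 = -11408 - -16695 = -11408 + 16695 = 5287$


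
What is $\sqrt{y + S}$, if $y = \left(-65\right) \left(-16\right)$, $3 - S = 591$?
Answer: $2 \sqrt{113} \approx 21.26$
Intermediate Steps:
$S = -588$ ($S = 3 - 591 = -588$)
$y = 1040$
$\sqrt{y + S} = \sqrt{1040 - 588} = \sqrt{452} = 2 \sqrt{113}$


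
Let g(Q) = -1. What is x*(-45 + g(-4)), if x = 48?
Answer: -2208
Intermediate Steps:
x*(-45 + g(-4)) = 48*(-45 - 1) = 48*(-46) = -2208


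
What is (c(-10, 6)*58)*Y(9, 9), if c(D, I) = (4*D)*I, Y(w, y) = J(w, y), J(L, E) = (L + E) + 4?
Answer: -306240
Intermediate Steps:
J(L, E) = 4 + E + L (J(L, E) = (E + L) + 4 = 4 + E + L)
Y(w, y) = 4 + w + y (Y(w, y) = 4 + y + w = 4 + w + y)
c(D, I) = 4*D*I
(c(-10, 6)*58)*Y(9, 9) = ((4*(-10)*6)*58)*(4 + 9 + 9) = -240*58*22 = -13920*22 = -306240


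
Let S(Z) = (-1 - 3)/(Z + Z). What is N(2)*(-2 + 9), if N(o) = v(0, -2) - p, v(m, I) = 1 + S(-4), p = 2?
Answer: -7/2 ≈ -3.5000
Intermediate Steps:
S(Z) = -2/Z (S(Z) = -4*1/(2*Z) = -2/Z)
v(m, I) = 3/2 (v(m, I) = 1 - 2/(-4) = 1 - 2*(-¼) = 1 + ½ = 3/2)
N(o) = -½ (N(o) = 3/2 - 1*2 = 3/2 - 2 = -½)
N(2)*(-2 + 9) = -(-2 + 9)/2 = -½*7 = -7/2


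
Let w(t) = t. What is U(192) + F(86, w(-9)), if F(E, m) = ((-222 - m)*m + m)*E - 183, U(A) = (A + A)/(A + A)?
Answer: 163906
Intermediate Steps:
U(A) = 1 (U(A) = (2*A)/((2*A)) = (2*A)*(1/(2*A)) = 1)
F(E, m) = -183 + E*(m + m*(-222 - m)) (F(E, m) = (m*(-222 - m) + m)*E - 183 = (m + m*(-222 - m))*E - 183 = E*(m + m*(-222 - m)) - 183 = -183 + E*(m + m*(-222 - m)))
U(192) + F(86, w(-9)) = 1 + (-183 - 1*86*(-9)² - 221*86*(-9)) = 1 + (-183 - 1*86*81 + 171054) = 1 + (-183 - 6966 + 171054) = 1 + 163905 = 163906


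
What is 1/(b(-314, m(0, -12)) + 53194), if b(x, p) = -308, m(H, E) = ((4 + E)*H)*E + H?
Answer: 1/52886 ≈ 1.8909e-5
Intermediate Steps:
m(H, E) = H + E*H*(4 + E) (m(H, E) = (H*(4 + E))*E + H = E*H*(4 + E) + H = H + E*H*(4 + E))
1/(b(-314, m(0, -12)) + 53194) = 1/(-308 + 53194) = 1/52886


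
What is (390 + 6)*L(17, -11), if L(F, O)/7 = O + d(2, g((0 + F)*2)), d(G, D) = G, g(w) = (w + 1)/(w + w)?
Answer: -24948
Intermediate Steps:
g(w) = (1 + w)/(2*w) (g(w) = (1 + w)/((2*w)) = (1 + w)*(1/(2*w)) = (1 + w)/(2*w))
L(F, O) = 14 + 7*O (L(F, O) = 7*(O + 2) = 7*(2 + O) = 14 + 7*O)
(390 + 6)*L(17, -11) = (390 + 6)*(14 + 7*(-11)) = 396*(14 - 77) = 396*(-63) = -24948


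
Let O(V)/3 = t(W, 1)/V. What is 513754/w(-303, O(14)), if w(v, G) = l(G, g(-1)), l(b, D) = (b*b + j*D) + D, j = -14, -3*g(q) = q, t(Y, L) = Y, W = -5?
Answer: -302087352/1873 ≈ -1.6129e+5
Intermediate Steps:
g(q) = -q/3
O(V) = -15/V (O(V) = 3*(-5/V) = -15/V)
l(b, D) = b**2 - 13*D (l(b, D) = (b*b - 14*D) + D = (b**2 - 14*D) + D = b**2 - 13*D)
w(v, G) = -13/3 + G**2 (w(v, G) = G**2 - (-13)*(-1)/3 = G**2 - 13*1/3 = G**2 - 13/3 = -13/3 + G**2)
513754/w(-303, O(14)) = 513754/(-13/3 + (-15/14)**2) = 513754/(-13/3 + 225/196) = 513754/(-1873/588) = 513754*(-588/1873) = -302087352/1873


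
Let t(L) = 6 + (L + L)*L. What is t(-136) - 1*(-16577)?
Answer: 53575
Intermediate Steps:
t(L) = 6 + 2*L² (t(L) = 6 + (2*L)*L = 6 + 2*L²)
t(-136) - 1*(-16577) = (6 + 2*(-136)²) - 1*(-16577) = (6 + 2*18496) + 16577 = (6 + 36992) + 16577 = 36998 + 16577 = 53575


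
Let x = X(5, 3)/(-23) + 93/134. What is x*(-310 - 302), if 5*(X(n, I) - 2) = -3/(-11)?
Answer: -31365918/84755 ≈ -370.08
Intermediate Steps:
X(n, I) = 113/55 (X(n, I) = 2 + (-3/(-11))/5 = 2 + (-3*(-1/11))/5 = 2 + (⅕)*(3/11) = 2 + 3/55 = 113/55)
x = 102503/169510 (x = (113/55)/(-23) + 93/134 = (113/55)*(-1/23) + 93*(1/134) = -113/1265 + 93/134 = 102503/169510 ≈ 0.60470)
x*(-310 - 302) = 102503*(-310 - 302)/169510 = (102503/169510)*(-612) = -31365918/84755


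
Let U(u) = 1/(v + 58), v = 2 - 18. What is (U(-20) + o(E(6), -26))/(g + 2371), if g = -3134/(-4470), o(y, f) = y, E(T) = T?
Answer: 188485/74210528 ≈ 0.0025399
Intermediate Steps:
v = -16
g = 1567/2235 (g = -3134*(-1/4470) = 1567/2235 ≈ 0.70112)
U(u) = 1/42 (U(u) = 1/(-16 + 58) = 1/42)
(U(-20) + o(E(6), -26))/(g + 2371) = (1/42 + 6)/(1567/2235 + 2371) = 253/(42*(5300752/2235)) = (253/42)*(2235/5300752) = 188485/74210528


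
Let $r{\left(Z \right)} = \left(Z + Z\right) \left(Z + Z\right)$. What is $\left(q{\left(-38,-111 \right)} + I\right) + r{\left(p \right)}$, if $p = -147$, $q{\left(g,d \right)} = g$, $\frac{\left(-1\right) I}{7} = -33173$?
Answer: $318609$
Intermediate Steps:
$I = 232211$ ($I = \left(-7\right) \left(-33173\right) = 232211$)
$r{\left(Z \right)} = 4 Z^{2}$ ($r{\left(Z \right)} = 2 Z 2 Z = 4 Z^{2}$)
$\left(q{\left(-38,-111 \right)} + I\right) + r{\left(p \right)} = \left(-38 + 232211\right) + 4 \left(-147\right)^{2} = 232173 + 4 \cdot 21609 = 232173 + 86436 = 318609$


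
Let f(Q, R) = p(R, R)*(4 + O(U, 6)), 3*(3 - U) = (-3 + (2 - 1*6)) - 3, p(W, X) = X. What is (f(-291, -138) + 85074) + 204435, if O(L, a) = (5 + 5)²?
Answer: 275157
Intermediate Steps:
U = 19/3 (U = 3 - ((-3 + (2 - 1*6)) - 3)/3 = 3 - ((-3 + (2 - 6)) - 3)/3 = 3 - ((-3 - 4) - 3)/3 = 3 - (-7 - 3)/3 = 3 - ⅓*(-10) = 3 + 10/3 = 19/3 ≈ 6.3333)
O(L, a) = 100 (O(L, a) = 10² = 100)
f(Q, R) = 104*R (f(Q, R) = R*(4 + 100) = R*104 = 104*R)
(f(-291, -138) + 85074) + 204435 = (104*(-138) + 85074) + 204435 = (-14352 + 85074) + 204435 = 70722 + 204435 = 275157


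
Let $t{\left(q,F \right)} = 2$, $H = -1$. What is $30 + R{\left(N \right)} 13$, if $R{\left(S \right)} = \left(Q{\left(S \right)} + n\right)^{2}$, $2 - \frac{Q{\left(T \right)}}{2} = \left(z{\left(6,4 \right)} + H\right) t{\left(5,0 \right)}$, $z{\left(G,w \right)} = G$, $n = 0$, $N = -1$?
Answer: $3358$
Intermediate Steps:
$Q{\left(T \right)} = -16$ ($Q{\left(T \right)} = 4 - 2 \left(6 - 1\right) 2 = 4 - 2 \cdot 5 \cdot 2 = 4 - 20 = -16$)
$R{\left(S \right)} = 256$ ($R{\left(S \right)} = \left(-16 + 0\right)^{2} = \left(-16\right)^{2} = 256$)
$30 + R{\left(N \right)} 13 = 30 + 256 \cdot 13 = 30 + 3328 = 3358$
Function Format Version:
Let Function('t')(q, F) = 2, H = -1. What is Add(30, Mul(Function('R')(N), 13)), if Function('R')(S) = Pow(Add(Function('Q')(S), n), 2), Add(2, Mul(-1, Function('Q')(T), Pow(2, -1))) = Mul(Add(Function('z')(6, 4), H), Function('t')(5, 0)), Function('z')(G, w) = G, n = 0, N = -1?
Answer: 3358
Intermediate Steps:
Function('Q')(T) = -16 (Function('Q')(T) = Add(4, Mul(-2, Mul(Add(6, -1), 2))) = Add(4, Mul(-2, Mul(5, 2))) = Add(4, Mul(-2, 10)) = Add(4, -20) = -16)
Function('R')(S) = 256 (Function('R')(S) = Pow(Add(-16, 0), 2) = Pow(-16, 2) = 256)
Add(30, Mul(Function('R')(N), 13)) = Add(30, Mul(256, 13)) = Add(30, 3328) = 3358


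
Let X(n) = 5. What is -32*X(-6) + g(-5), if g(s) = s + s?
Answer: -170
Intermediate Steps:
g(s) = 2*s
-32*X(-6) + g(-5) = -32*5 + 2*(-5) = -160 - 10 = -170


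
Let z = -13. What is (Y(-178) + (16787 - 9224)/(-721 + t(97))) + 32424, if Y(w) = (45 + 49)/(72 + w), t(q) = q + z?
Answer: 1094235886/33761 ≈ 32411.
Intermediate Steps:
t(q) = -13 + q (t(q) = q - 13 = -13 + q)
Y(w) = 94/(72 + w)
(Y(-178) + (16787 - 9224)/(-721 + t(97))) + 32424 = (94/(72 - 178) + (16787 - 9224)/(-721 + (-13 + 97))) + 32424 = (94/(-106) + 7563/(-721 + 84)) + 32424 = (94*(-1/106) + 7563/(-637)) + 32424 = (-47/53 + 7563*(-1/637)) + 32424 = (-47/53 - 7563/637) + 32424 = -430778/33761 + 32424 = 1094235886/33761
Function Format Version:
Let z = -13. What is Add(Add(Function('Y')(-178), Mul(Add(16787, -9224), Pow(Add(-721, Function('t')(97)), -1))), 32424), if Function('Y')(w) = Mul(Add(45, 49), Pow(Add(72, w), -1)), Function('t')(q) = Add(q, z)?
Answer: Rational(1094235886, 33761) ≈ 32411.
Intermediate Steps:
Function('t')(q) = Add(-13, q) (Function('t')(q) = Add(q, -13) = Add(-13, q))
Function('Y')(w) = Mul(94, Pow(Add(72, w), -1))
Add(Add(Function('Y')(-178), Mul(Add(16787, -9224), Pow(Add(-721, Function('t')(97)), -1))), 32424) = Add(Add(Mul(94, Pow(Add(72, -178), -1)), Mul(Add(16787, -9224), Pow(Add(-721, Add(-13, 97)), -1))), 32424) = Add(Add(Mul(94, Pow(-106, -1)), Mul(7563, Pow(Add(-721, 84), -1))), 32424) = Add(Add(Mul(94, Rational(-1, 106)), Mul(7563, Pow(-637, -1))), 32424) = Add(Add(Rational(-47, 53), Mul(7563, Rational(-1, 637))), 32424) = Add(Add(Rational(-47, 53), Rational(-7563, 637)), 32424) = Add(Rational(-430778, 33761), 32424) = Rational(1094235886, 33761)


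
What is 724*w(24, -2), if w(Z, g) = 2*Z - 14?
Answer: 24616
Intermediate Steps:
w(Z, g) = -14 + 2*Z
724*w(24, -2) = 724*(-14 + 2*24) = 724*(-14 + 48) = 724*34 = 24616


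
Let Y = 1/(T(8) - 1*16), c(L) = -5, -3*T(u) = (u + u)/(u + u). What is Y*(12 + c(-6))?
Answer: -3/7 ≈ -0.42857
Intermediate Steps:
T(u) = -⅓ (T(u) = -(u + u)/(3*(u + u)) = -2*u/(3*(2*u)) = -2*u*1/(2*u)/3 = -⅓*1 = -⅓)
Y = -3/49 (Y = 1/(-⅓ - 1*16) = 1/(-⅓ - 16) = 1/(-49/3) = -3/49 ≈ -0.061224)
Y*(12 + c(-6)) = -3*(12 - 5)/49 = -3/49*7 = -3/7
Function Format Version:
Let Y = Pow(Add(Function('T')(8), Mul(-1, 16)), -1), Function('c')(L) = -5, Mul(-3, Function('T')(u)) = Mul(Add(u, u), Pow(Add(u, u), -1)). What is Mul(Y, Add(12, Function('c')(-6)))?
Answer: Rational(-3, 7) ≈ -0.42857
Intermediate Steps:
Function('T')(u) = Rational(-1, 3) (Function('T')(u) = Mul(Rational(-1, 3), Mul(Add(u, u), Pow(Add(u, u), -1))) = Mul(Rational(-1, 3), Mul(Mul(2, u), Pow(Mul(2, u), -1))) = Mul(Rational(-1, 3), Mul(Mul(2, u), Mul(Rational(1, 2), Pow(u, -1)))) = Mul(Rational(-1, 3), 1) = Rational(-1, 3))
Y = Rational(-3, 49) (Y = Pow(Add(Rational(-1, 3), Mul(-1, 16)), -1) = Pow(Add(Rational(-1, 3), -16), -1) = Pow(Rational(-49, 3), -1) = Rational(-3, 49) ≈ -0.061224)
Mul(Y, Add(12, Function('c')(-6))) = Mul(Rational(-3, 49), Add(12, -5)) = Mul(Rational(-3, 49), 7) = Rational(-3, 7)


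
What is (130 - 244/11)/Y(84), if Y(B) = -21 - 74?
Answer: -1186/1045 ≈ -1.1349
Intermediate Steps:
Y(B) = -95
(130 - 244/11)/Y(84) = (130 - 244/11)/(-95) = (130 - 244/11)*(-1/95) = (1186/11)*(-1/95) = -1186/1045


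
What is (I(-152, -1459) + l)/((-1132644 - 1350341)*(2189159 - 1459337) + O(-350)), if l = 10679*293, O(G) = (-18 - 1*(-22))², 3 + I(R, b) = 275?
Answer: -3129219/1812137078654 ≈ -1.7268e-6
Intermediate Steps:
I(R, b) = 272 (I(R, b) = -3 + 275 = 272)
O(G) = 16 (O(G) = (-18 + 22)² = 4² = 16)
l = 3128947
(I(-152, -1459) + l)/((-1132644 - 1350341)*(2189159 - 1459337) + O(-350)) = (272 + 3128947)/((-1132644 - 1350341)*(2189159 - 1459337) + 16) = 3129219/(-2482985*729822 + 16) = 3129219/(-1812137078670 + 16) = 3129219/(-1812137078654) = 3129219*(-1/1812137078654) = -3129219/1812137078654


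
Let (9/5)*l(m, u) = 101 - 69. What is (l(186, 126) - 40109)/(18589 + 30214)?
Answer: -360821/439227 ≈ -0.82149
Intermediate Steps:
l(m, u) = 160/9 (l(m, u) = 5*(101 - 69)/9 = (5/9)*32 = 160/9)
(l(186, 126) - 40109)/(18589 + 30214) = (160/9 - 40109)/(18589 + 30214) = -360821/9/48803 = -360821/9*1/48803 = -360821/439227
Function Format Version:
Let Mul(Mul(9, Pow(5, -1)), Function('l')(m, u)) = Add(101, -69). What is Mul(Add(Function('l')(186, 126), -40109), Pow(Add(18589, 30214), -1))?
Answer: Rational(-360821, 439227) ≈ -0.82149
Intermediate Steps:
Function('l')(m, u) = Rational(160, 9) (Function('l')(m, u) = Mul(Rational(5, 9), Add(101, -69)) = Mul(Rational(5, 9), 32) = Rational(160, 9))
Mul(Add(Function('l')(186, 126), -40109), Pow(Add(18589, 30214), -1)) = Mul(Add(Rational(160, 9), -40109), Pow(Add(18589, 30214), -1)) = Mul(Rational(-360821, 9), Pow(48803, -1)) = Mul(Rational(-360821, 9), Rational(1, 48803)) = Rational(-360821, 439227)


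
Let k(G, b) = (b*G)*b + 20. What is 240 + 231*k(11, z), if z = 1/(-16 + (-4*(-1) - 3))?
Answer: 365347/75 ≈ 4871.3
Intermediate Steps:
z = -1/15 (z = 1/(-16 + (4 - 3)) = 1/(-16 + 1) = 1/(-15) = -1/15 ≈ -0.066667)
k(G, b) = 20 + G*b**2 (k(G, b) = (G*b)*b + 20 = G*b**2 + 20 = 20 + G*b**2)
240 + 231*k(11, z) = 240 + 231*(20 + 11*(-1/15)**2) = 240 + 231*(20 + 11*(1/225)) = 240 + 231*(20 + 11/225) = 240 + 231*(4511/225) = 240 + 347347/75 = 365347/75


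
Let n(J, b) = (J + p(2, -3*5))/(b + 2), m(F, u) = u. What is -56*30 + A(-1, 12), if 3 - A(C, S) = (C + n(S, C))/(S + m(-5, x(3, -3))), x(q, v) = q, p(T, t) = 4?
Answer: -1678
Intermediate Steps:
n(J, b) = (4 + J)/(2 + b) (n(J, b) = (J + 4)/(b + 2) = (4 + J)/(2 + b))
A(C, S) = 3 - (C + (4 + S)/(2 + C))/(3 + S) (A(C, S) = 3 - (C + (4 + S)/(2 + C))/(S + 3) = 3 - (C + (4 + S)/(2 + C))/(3 + S))
-56*30 + A(-1, 12) = -56*30 + (-4 - 1*12 - (2 - 1)*(-9 - 1 - 3*12))/((2 - 1)*(3 + 12)) = -1680 + (-4 - 12 - 1*1*(-9 - 1 - 36))/(1*15) = -1680 + 1*(1/15)*(-4 - 12 - 1*1*(-46)) = -1680 + 1*(1/15)*(-4 - 12 + 46) = -1680 + 1*(1/15)*30 = -1680 + 2 = -1678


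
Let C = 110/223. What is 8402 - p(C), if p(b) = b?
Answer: 1873536/223 ≈ 8401.5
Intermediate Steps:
C = 110/223 (C = 110*(1/223) = 110/223 ≈ 0.49327)
8402 - p(C) = 8402 - 1*110/223 = 8402 - 110/223 = 1873536/223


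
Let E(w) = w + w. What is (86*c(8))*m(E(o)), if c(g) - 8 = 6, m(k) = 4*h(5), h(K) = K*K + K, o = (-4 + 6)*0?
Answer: 144480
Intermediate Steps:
o = 0 (o = 2*0 = 0)
h(K) = K + K**2 (h(K) = K**2 + K = K + K**2)
E(w) = 2*w
m(k) = 120 (m(k) = 4*(5*(1 + 5)) = 4*(5*6) = 4*30 = 120)
c(g) = 14 (c(g) = 8 + 6 = 14)
(86*c(8))*m(E(o)) = (86*14)*120 = 1204*120 = 144480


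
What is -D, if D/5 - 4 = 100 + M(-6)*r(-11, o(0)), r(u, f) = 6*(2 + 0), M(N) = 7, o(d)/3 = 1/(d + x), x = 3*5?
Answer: -940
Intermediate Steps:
x = 15
o(d) = 3/(15 + d) (o(d) = 3/(d + 15) = 3/(15 + d))
r(u, f) = 12 (r(u, f) = 6*2 = 12)
D = 940 (D = 20 + 5*(100 + 7*12) = 20 + 5*(100 + 84) = 20 + 5*184 = 20 + 920 = 940)
-D = -1*940 = -940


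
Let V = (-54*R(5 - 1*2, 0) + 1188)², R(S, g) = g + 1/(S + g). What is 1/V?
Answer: 1/1368900 ≈ 7.3051e-7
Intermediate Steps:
V = 1368900 (V = (-54*(1 + 0² + (5 - 1*2)*0)/((5 - 1*2) + 0) + 1188)² = (-54*(1 + 0 + (5 - 2)*0)/((5 - 2) + 0) + 1188)² = (-54*(1 + 0 + 3*0)/(3 + 0) + 1188)² = (-54*(1 + 0 + 0)/3 + 1188)² = (-18 + 1188)² = 1170² = 1368900)
1/V = 1/1368900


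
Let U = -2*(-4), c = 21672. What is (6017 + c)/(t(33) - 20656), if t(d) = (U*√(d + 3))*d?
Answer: -27689/19072 ≈ -1.4518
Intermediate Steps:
U = 8
t(d) = 8*d*√(3 + d) (t(d) = (8*√(d + 3))*d = (8*√(3 + d))*d = 8*d*√(3 + d))
(6017 + c)/(t(33) - 20656) = (6017 + 21672)/(8*33*√(3 + 33) - 20656) = 27689/(8*33*√36 - 20656) = 27689/(8*33*6 - 20656) = 27689/(1584 - 20656) = 27689/(-19072) = 27689*(-1/19072) = -27689/19072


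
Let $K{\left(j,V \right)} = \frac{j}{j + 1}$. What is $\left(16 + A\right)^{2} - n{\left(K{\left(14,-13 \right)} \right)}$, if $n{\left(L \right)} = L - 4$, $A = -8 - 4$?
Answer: $\frac{286}{15} \approx 19.067$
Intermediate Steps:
$A = -12$
$K{\left(j,V \right)} = \frac{j}{1 + j}$
$n{\left(L \right)} = -4 + L$
$\left(16 + A\right)^{2} - n{\left(K{\left(14,-13 \right)} \right)} = \left(16 - 12\right)^{2} - \left(-4 + \frac{14}{1 + 14}\right) = 4^{2} - \left(-4 + \frac{14}{15}\right) = 16 - \left(-4 + 14 \cdot \frac{1}{15}\right) = 16 - \left(-4 + \frac{14}{15}\right) = 16 - - \frac{46}{15} = 16 + \frac{46}{15} = \frac{286}{15}$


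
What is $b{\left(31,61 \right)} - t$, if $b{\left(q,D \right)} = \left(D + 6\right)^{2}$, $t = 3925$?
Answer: $564$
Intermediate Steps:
$b{\left(q,D \right)} = \left(6 + D\right)^{2}$
$b{\left(31,61 \right)} - t = \left(6 + 61\right)^{2} - 3925 = 67^{2} - 3925 = 4489 - 3925 = 564$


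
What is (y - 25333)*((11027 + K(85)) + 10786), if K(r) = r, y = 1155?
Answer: -529449844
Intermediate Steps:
(y - 25333)*((11027 + K(85)) + 10786) = (1155 - 25333)*((11027 + 85) + 10786) = -24178*(11112 + 10786) = -24178*21898 = -529449844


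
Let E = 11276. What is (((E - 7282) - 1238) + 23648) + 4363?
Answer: 30767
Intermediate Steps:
(((E - 7282) - 1238) + 23648) + 4363 = (((11276 - 7282) - 1238) + 23648) + 4363 = ((3994 - 1238) + 23648) + 4363 = (2756 + 23648) + 4363 = 26404 + 4363 = 30767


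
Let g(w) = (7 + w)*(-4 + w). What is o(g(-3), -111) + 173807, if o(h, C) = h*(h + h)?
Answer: 175375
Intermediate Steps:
g(w) = (-4 + w)*(7 + w)
o(h, C) = 2*h**2 (o(h, C) = h*(2*h) = 2*h**2)
o(g(-3), -111) + 173807 = 2*(-28 + (-3)**2 + 3*(-3))**2 + 173807 = 2*(-28 + 9 - 9)**2 + 173807 = 2*(-28)**2 + 173807 = 2*784 + 173807 = 1568 + 173807 = 175375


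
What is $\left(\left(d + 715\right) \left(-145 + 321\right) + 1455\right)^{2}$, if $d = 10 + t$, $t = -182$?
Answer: $9413462529$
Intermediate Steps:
$d = -172$ ($d = 10 - 182 = -172$)
$\left(\left(d + 715\right) \left(-145 + 321\right) + 1455\right)^{2} = \left(\left(-172 + 715\right) \left(-145 + 321\right) + 1455\right)^{2} = \left(543 \cdot 176 + 1455\right)^{2} = \left(95568 + 1455\right)^{2} = 97023^{2} = 9413462529$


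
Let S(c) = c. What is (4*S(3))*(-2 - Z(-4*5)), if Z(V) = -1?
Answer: -12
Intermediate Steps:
(4*S(3))*(-2 - Z(-4*5)) = (4*3)*(-2 - 1*(-1)) = 12*(-2 + 1) = 12*(-1) = -12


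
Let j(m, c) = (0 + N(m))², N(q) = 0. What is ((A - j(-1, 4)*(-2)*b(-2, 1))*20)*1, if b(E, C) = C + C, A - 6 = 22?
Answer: 560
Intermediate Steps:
A = 28 (A = 6 + 22 = 28)
b(E, C) = 2*C
j(m, c) = 0 (j(m, c) = (0 + 0)² = 0² = 0)
((A - j(-1, 4)*(-2)*b(-2, 1))*20)*1 = ((28 - 0*(-2)*2*1)*20)*1 = ((28 - 0*2)*20)*1 = ((28 - 1*0)*20)*1 = ((28 + 0)*20)*1 = (28*20)*1 = 560*1 = 560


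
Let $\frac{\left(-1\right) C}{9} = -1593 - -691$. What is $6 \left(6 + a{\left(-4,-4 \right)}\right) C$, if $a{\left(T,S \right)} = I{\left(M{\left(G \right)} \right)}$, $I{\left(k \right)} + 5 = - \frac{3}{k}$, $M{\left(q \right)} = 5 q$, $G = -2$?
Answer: $\frac{316602}{5} \approx 63320.0$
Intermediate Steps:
$I{\left(k \right)} = -5 - \frac{3}{k}$
$a{\left(T,S \right)} = - \frac{47}{10}$ ($a{\left(T,S \right)} = -5 - \frac{3}{5 \left(-2\right)} = -5 - \frac{3}{-10} = -5 - - \frac{3}{10} = -5 + \frac{3}{10} = - \frac{47}{10}$)
$C = 8118$ ($C = - 9 \left(-1593 - -691\right) = - 9 \left(-1593 + 691\right) = \left(-9\right) \left(-902\right) = 8118$)
$6 \left(6 + a{\left(-4,-4 \right)}\right) C = 6 \left(6 - \frac{47}{10}\right) 8118 = 6 \cdot \frac{13}{10} \cdot 8118 = \frac{39}{5} \cdot 8118 = \frac{316602}{5}$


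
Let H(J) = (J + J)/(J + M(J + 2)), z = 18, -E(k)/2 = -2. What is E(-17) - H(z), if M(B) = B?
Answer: 58/19 ≈ 3.0526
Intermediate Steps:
E(k) = 4 (E(k) = -2*(-2) = 4)
H(J) = 2*J/(2 + 2*J) (H(J) = (J + J)/(J + (J + 2)) = (2*J)/(J + (2 + J)) = (2*J)/(2 + 2*J) = 2*J/(2 + 2*J))
E(-17) - H(z) = 4 - 18/(1 + 18) = 4 - 18/19 = 58/19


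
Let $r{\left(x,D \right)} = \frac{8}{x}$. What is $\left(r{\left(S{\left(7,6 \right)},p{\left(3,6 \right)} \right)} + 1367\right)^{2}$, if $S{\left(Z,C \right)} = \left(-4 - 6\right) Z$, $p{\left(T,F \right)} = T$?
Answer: $\frac{2288761281}{1225} \approx 1.8684 \cdot 10^{6}$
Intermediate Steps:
$S{\left(Z,C \right)} = - 10 Z$ ($S{\left(Z,C \right)} = \left(-4 - 6\right) Z = - 10 Z$)
$\left(r{\left(S{\left(7,6 \right)},p{\left(3,6 \right)} \right)} + 1367\right)^{2} = \left(\frac{8}{\left(-10\right) 7} + 1367\right)^{2} = \left(\frac{8}{-70} + 1367\right)^{2} = \left(8 \left(- \frac{1}{70}\right) + 1367\right)^{2} = \left(- \frac{4}{35} + 1367\right)^{2} = \left(\frac{47841}{35}\right)^{2} = \frac{2288761281}{1225}$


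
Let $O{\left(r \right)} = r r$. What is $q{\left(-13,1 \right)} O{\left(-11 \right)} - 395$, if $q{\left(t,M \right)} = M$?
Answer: $-274$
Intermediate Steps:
$O{\left(r \right)} = r^{2}$
$q{\left(-13,1 \right)} O{\left(-11 \right)} - 395 = 1 \left(-11\right)^{2} - 395 = 1 \cdot 121 - 395 = 121 - 395 = -274$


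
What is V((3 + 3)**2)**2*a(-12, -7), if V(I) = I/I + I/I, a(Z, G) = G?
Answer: -28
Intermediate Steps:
V(I) = 2 (V(I) = 1 + 1 = 2)
V((3 + 3)**2)**2*a(-12, -7) = 2**2*(-7) = 4*(-7) = -28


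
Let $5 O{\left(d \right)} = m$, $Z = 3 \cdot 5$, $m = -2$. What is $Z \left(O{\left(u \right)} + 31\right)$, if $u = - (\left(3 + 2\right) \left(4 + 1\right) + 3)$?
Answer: $459$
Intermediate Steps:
$Z = 15$
$u = -28$ ($u = - (5 \cdot 5 + 3) = - (25 + 3) = \left(-1\right) 28 = -28$)
$O{\left(d \right)} = - \frac{2}{5}$ ($O{\left(d \right)} = \frac{1}{5} \left(-2\right) = - \frac{2}{5}$)
$Z \left(O{\left(u \right)} + 31\right) = 15 \left(- \frac{2}{5} + 31\right) = 15 \cdot \frac{153}{5} = 459$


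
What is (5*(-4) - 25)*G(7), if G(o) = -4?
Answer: 180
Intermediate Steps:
(5*(-4) - 25)*G(7) = (5*(-4) - 25)*(-4) = (-20 - 25)*(-4) = -45*(-4) = 180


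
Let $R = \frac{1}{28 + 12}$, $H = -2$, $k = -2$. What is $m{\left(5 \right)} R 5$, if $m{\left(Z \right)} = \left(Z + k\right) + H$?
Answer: $\frac{1}{8} \approx 0.125$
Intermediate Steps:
$R = \frac{1}{40} \approx 0.025$
$m{\left(Z \right)} = -4 + Z$ ($m{\left(Z \right)} = \left(Z - 2\right) - 2 = \left(-2 + Z\right) - 2 = -4 + Z$)
$m{\left(5 \right)} R 5 = \left(-4 + 5\right) \frac{1}{40} \cdot 5 = 1 \cdot \frac{1}{40} \cdot 5 = \frac{1}{40} \cdot 5 = \frac{1}{8}$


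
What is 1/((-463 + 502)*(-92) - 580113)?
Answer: -1/583701 ≈ -1.7132e-6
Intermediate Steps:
1/((-463 + 502)*(-92) - 580113) = 1/(39*(-92) - 580113) = 1/(-3588 - 580113) = 1/(-583701) = -1/583701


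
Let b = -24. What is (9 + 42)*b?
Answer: -1224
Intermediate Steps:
(9 + 42)*b = (9 + 42)*(-24) = 51*(-24) = -1224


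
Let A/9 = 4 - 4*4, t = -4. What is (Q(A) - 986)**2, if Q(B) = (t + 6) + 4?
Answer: 960400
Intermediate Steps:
A = -108 (A = 9*(4 - 4*4) = 9*(4 - 16) = 9*(-12) = -108)
Q(B) = 6 (Q(B) = (-4 + 6) + 4 = 2 + 4 = 6)
(Q(A) - 986)**2 = (6 - 986)**2 = (-980)**2 = 960400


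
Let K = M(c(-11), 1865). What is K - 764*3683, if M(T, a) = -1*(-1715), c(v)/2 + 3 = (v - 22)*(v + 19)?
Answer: -2812097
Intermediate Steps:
c(v) = -6 + 2*(-22 + v)*(19 + v) (c(v) = -6 + 2*((v - 22)*(v + 19)) = -6 + 2*((-22 + v)*(19 + v)) = -6 + 2*(-22 + v)*(19 + v))
M(T, a) = 1715
K = 1715
K - 764*3683 = 1715 - 764*3683 = 1715 - 2813812 = -2812097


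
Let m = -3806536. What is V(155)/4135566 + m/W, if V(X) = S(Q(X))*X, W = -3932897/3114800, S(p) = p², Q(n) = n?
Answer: 49033759586401180675/16264755114702 ≈ 3.0147e+6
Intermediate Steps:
W = -3932897/3114800 (W = -3932897*1/3114800 = -3932897/3114800 ≈ -1.2626)
V(X) = X³ (V(X) = X²*X = X³)
V(155)/4135566 + m/W = 155³/4135566 - 3806536/(-3932897/3114800) = 3723875*(1/4135566) - 3806536*(-3114800/3932897) = 3723875/4135566 + 11856598332800/3932897 = 49033759586401180675/16264755114702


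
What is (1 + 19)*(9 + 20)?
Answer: 580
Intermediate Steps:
(1 + 19)*(9 + 20) = 20*29 = 580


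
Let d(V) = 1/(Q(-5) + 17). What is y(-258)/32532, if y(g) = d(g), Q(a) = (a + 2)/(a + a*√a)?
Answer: 285/158571812 + 5*I*√5/475715436 ≈ 1.7973e-6 + 2.3502e-8*I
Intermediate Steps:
Q(a) = (2 + a)/(a + a^(3/2))
d(V) = 1/(17 - 3/(-5 - 5*I*√5)) (d(V) = 1/((2 - 5)/(-5 + (-5)^(3/2)) + 17) = 1/(-3/(-5 - 5*I*√5) + 17) = 1/(17 - 3/(-5 - 5*I*√5)))
y(g) = 855/14623 + 5*I*√5/14623
y(-258)/32532 = (855/14623 + 5*I*√5/14623)/32532 = (855/14623 + 5*I*√5/14623)*(1/32532) = 285/158571812 + 5*I*√5/475715436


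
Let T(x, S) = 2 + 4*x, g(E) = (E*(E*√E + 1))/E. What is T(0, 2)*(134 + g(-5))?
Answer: 270 - 10*I*√5 ≈ 270.0 - 22.361*I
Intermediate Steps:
g(E) = 1 + E^(3/2) (g(E) = (E*(E^(3/2) + 1))/E = (E*(1 + E^(3/2)))/E = 1 + E^(3/2))
T(0, 2)*(134 + g(-5)) = (2 + 4*0)*(134 + (1 + (-5)^(3/2))) = (2 + 0)*(134 + (1 - 5*I*√5)) = 2*(135 - 5*I*√5) = 270 - 10*I*√5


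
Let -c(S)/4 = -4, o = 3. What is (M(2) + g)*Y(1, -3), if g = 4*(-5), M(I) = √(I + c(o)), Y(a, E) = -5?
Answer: 100 - 15*√2 ≈ 78.787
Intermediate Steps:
c(S) = 16 (c(S) = -4*(-4) = 16)
M(I) = √(16 + I) (M(I) = √(I + 16) = √(16 + I))
g = -20
(M(2) + g)*Y(1, -3) = (√(16 + 2) - 20)*(-5) = (√18 - 20)*(-5) = (3*√2 - 20)*(-5) = (-20 + 3*√2)*(-5) = 100 - 15*√2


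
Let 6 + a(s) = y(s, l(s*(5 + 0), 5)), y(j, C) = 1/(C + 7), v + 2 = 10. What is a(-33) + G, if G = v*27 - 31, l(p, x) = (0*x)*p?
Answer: 1254/7 ≈ 179.14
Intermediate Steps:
v = 8 (v = -2 + 10 = 8)
l(p, x) = 0 (l(p, x) = 0*p = 0)
y(j, C) = 1/(7 + C)
a(s) = -41/7 (a(s) = -6 + 1/(7 + 0) = -6 + 1/7 = -6 + ⅐ = -41/7)
G = 185 (G = 8*27 - 31 = 216 - 31 = 185)
a(-33) + G = -41/7 + 185 = 1254/7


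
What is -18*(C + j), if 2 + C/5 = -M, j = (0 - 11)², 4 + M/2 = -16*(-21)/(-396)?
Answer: -31578/11 ≈ -2870.7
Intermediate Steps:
M = -320/33 (M = -8 + 2*(-16*(-21)/(-396)) = -8 + 2*(336*(-1/396)) = -8 + 2*(-28/33) = -8 - 56/33 = -320/33 ≈ -9.6970)
j = 121 (j = (-11)² = 121)
C = 1270/33 (C = -10 + 5*(-1*(-320/33)) = -10 + 5*(320/33) = -10 + 1600/33 = 1270/33 ≈ 38.485)
-18*(C + j) = -18*(1270/33 + 121) = -18*5263/33 = -31578/11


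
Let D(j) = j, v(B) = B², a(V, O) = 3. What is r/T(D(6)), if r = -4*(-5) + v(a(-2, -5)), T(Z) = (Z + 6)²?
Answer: 29/144 ≈ 0.20139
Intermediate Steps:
T(Z) = (6 + Z)²
r = 29 (r = -4*(-5) + 3² = 20 + 9 = 29)
r/T(D(6)) = 29/((6 + 6)²) = 29/(12²) = 29/144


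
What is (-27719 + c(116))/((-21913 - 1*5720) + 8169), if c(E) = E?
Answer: 9201/6488 ≈ 1.4182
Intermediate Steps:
(-27719 + c(116))/((-21913 - 1*5720) + 8169) = (-27719 + 116)/((-21913 - 1*5720) + 8169) = -27603/((-21913 - 5720) + 8169) = -27603/(-27633 + 8169) = -27603/(-19464) = -27603*(-1/19464) = 9201/6488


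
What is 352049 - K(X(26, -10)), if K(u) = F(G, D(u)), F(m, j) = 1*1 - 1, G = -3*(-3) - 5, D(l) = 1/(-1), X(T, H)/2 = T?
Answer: 352049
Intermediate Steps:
X(T, H) = 2*T
D(l) = -1
G = 4 (G = 9 - 5 = 4)
F(m, j) = 0 (F(m, j) = 1 - 1 = 0)
K(u) = 0
352049 - K(X(26, -10)) = 352049 - 1*0 = 352049 + 0 = 352049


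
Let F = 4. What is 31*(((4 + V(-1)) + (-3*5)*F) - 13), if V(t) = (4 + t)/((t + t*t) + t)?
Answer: -2232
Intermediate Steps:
V(t) = (4 + t)/(t² + 2*t) (V(t) = (4 + t)/((t + t²) + t) = (4 + t)/(t² + 2*t))
31*(((4 + V(-1)) + (-3*5)*F) - 13) = 31*(((4 + (4 - 1)/((-1)*(2 - 1))) - 3*5*4) - 13) = 31*(((4 - 1*3/1) - 15*4) - 13) = 31*(((4 - 1*1*3) - 60) - 13) = 31*(((4 - 3) - 60) - 13) = 31*((1 - 60) - 13) = 31*(-59 - 13) = 31*(-72) = -2232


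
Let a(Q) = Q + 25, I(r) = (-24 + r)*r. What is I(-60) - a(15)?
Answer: 5000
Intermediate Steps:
I(r) = r*(-24 + r)
a(Q) = 25 + Q
I(-60) - a(15) = -60*(-24 - 60) - (25 + 15) = -60*(-84) - 1*40 = 5040 - 40 = 5000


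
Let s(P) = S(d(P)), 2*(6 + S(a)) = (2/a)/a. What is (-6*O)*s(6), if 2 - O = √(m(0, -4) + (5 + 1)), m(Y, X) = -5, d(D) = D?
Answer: 215/6 ≈ 35.833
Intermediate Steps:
S(a) = -6 + a⁻² (S(a) = -6 + ((2/a)/a)/2 = -6 + (2/a²)/2 = -6 + a⁻²)
O = 1 (O = 2 - √(-5 + (5 + 1)) = 2 - √(-5 + 6) = 2 - √1 = 2 - 1*1 = 2 - 1 = 1)
s(P) = -6 + P⁻²
(-6*O)*s(6) = (-6*1)*(-6 + 6⁻²) = -6*(-6 + 1/36) = -6*(-215/36) = 215/6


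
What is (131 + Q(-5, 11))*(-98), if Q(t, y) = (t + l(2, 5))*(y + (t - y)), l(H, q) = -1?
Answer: -15778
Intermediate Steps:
Q(t, y) = t*(-1 + t) (Q(t, y) = (t - 1)*(y + (t - y)) = (-1 + t)*t = t*(-1 + t))
(131 + Q(-5, 11))*(-98) = (131 - 5*(-1 - 5))*(-98) = (131 - 5*(-6))*(-98) = (131 + 30)*(-98) = 161*(-98) = -15778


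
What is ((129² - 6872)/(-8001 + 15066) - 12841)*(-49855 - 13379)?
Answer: 637341781296/785 ≈ 8.1190e+8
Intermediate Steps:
((129² - 6872)/(-8001 + 15066) - 12841)*(-49855 - 13379) = ((16641 - 6872)/7065 - 12841)*(-63234) = (9769*(1/7065) - 12841)*(-63234) = (9769/7065 - 12841)*(-63234) = -90711896/7065*(-63234) = 637341781296/785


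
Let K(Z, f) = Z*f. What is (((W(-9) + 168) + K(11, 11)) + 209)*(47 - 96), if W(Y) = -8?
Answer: -24010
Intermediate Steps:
(((W(-9) + 168) + K(11, 11)) + 209)*(47 - 96) = (((-8 + 168) + 11*11) + 209)*(47 - 96) = ((160 + 121) + 209)*(-49) = (281 + 209)*(-49) = 490*(-49) = -24010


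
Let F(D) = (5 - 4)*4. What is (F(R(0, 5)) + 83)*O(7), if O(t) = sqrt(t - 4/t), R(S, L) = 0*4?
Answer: 261*sqrt(35)/7 ≈ 220.59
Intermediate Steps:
R(S, L) = 0
F(D) = 4 (F(D) = 1*4 = 4)
(F(R(0, 5)) + 83)*O(7) = (4 + 83)*sqrt(7 - 4/7) = 87*sqrt(7 - 4*1/7) = 87*sqrt(7 - 4/7) = 87*sqrt(45/7) = 87*(3*sqrt(35)/7) = 261*sqrt(35)/7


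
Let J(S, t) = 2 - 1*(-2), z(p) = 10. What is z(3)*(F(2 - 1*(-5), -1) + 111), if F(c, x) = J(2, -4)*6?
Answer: 1350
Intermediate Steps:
J(S, t) = 4 (J(S, t) = 2 + 2 = 4)
F(c, x) = 24 (F(c, x) = 4*6 = 24)
z(3)*(F(2 - 1*(-5), -1) + 111) = 10*(24 + 111) = 10*135 = 1350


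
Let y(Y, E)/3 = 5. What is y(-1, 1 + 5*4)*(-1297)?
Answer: -19455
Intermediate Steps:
y(Y, E) = 15 (y(Y, E) = 3*5 = 15)
y(-1, 1 + 5*4)*(-1297) = 15*(-1297) = -19455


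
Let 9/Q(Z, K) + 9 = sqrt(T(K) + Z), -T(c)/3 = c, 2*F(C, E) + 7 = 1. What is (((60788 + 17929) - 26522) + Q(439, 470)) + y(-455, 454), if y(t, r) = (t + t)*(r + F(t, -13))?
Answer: -376842261/1052 - 9*I*sqrt(971)/1052 ≈ -3.5822e+5 - 0.26659*I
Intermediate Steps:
F(C, E) = -3 (F(C, E) = -7/2 + (1/2)*1 = -7/2 + 1/2 = -3)
T(c) = -3*c
y(t, r) = 2*t*(-3 + r) (y(t, r) = (t + t)*(r - 3) = (2*t)*(-3 + r) = 2*t*(-3 + r))
Q(Z, K) = 9/(-9 + sqrt(Z - 3*K)) (Q(Z, K) = 9/(-9 + sqrt(-3*K + Z)) = 9/(-9 + sqrt(Z - 3*K)))
(((60788 + 17929) - 26522) + Q(439, 470)) + y(-455, 454) = (((60788 + 17929) - 26522) + 9/(-9 + sqrt(439 - 3*470))) + 2*(-455)*(-3 + 454) = ((78717 - 26522) + 9/(-9 + sqrt(439 - 1410))) + 2*(-455)*451 = (52195 + 9/(-9 + sqrt(-971))) - 410410 = (52195 + 9/(-9 + I*sqrt(971))) - 410410 = -358215 + 9/(-9 + I*sqrt(971))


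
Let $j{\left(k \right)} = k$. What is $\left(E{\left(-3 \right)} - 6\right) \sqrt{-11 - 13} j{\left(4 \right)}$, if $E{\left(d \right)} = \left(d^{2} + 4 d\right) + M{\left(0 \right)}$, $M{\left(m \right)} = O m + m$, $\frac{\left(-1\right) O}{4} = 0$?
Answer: $- 72 i \sqrt{6} \approx - 176.36 i$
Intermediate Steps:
$O = 0$ ($O = \left(-4\right) 0 = 0$)
$M{\left(m \right)} = m$ ($M{\left(m \right)} = 0 m + m = 0 + m = m$)
$E{\left(d \right)} = d^{2} + 4 d$ ($E{\left(d \right)} = \left(d^{2} + 4 d\right) + 0 = d^{2} + 4 d$)
$\left(E{\left(-3 \right)} - 6\right) \sqrt{-11 - 13} j{\left(4 \right)} = \left(- 3 \left(4 - 3\right) - 6\right) \sqrt{-11 - 13} \cdot 4 = \left(\left(-3\right) 1 - 6\right) \sqrt{-24} \cdot 4 = \left(-3 - 6\right) 2 i \sqrt{6} \cdot 4 = - 9 \cdot 2 i \sqrt{6} \cdot 4 = - 18 i \sqrt{6} \cdot 4 = - 72 i \sqrt{6}$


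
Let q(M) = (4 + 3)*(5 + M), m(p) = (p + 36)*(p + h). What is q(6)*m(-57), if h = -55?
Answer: 181104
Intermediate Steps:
m(p) = (-55 + p)*(36 + p) (m(p) = (p + 36)*(p - 55) = (36 + p)*(-55 + p) = (-55 + p)*(36 + p))
q(M) = 35 + 7*M (q(M) = 7*(5 + M) = 35 + 7*M)
q(6)*m(-57) = (35 + 7*6)*(-1980 + (-57)**2 - 19*(-57)) = (35 + 42)*(-1980 + 3249 + 1083) = 77*2352 = 181104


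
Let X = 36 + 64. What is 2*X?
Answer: 200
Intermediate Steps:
X = 100
2*X = 2*100 = 200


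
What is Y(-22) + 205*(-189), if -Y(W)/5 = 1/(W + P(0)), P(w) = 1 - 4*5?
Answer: -1588540/41 ≈ -38745.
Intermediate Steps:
P(w) = -19 (P(w) = 1 - 20 = -19)
Y(W) = -5/(-19 + W) (Y(W) = -5/(W - 19) = -5/(-19 + W))
Y(-22) + 205*(-189) = -5/(-19 - 22) + 205*(-189) = -5/(-41) - 38745 = -5*(-1/41) - 38745 = 5/41 - 38745 = -1588540/41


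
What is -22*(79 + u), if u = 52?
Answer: -2882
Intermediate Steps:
-22*(79 + u) = -22*(79 + 52) = -22*131 = -2882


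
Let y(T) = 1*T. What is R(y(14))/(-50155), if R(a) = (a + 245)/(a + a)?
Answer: -37/200620 ≈ -0.00018443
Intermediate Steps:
y(T) = T
R(a) = (245 + a)/(2*a) (R(a) = (245 + a)/((2*a)) = (245 + a)*(1/(2*a)) = (245 + a)/(2*a))
R(y(14))/(-50155) = ((½)*(245 + 14)/14)/(-50155) = ((½)*(1/14)*259)*(-1/50155) = (37/4)*(-1/50155) = -37/200620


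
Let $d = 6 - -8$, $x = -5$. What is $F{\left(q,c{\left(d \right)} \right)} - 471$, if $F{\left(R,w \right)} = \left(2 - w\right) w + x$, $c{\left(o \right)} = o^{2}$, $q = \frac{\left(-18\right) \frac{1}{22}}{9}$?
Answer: $-38500$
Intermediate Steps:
$q = - \frac{1}{11}$ ($q = \left(-18\right) \frac{1}{22} \cdot \frac{1}{9} = \left(- \frac{9}{11}\right) \frac{1}{9} = - \frac{1}{11} \approx -0.090909$)
$d = 14$ ($d = 6 + 8 = 14$)
$F{\left(R,w \right)} = -5 + w \left(2 - w\right)$ ($F{\left(R,w \right)} = \left(2 - w\right) w - 5 = w \left(2 - w\right) - 5 = -5 + w \left(2 - w\right)$)
$F{\left(q,c{\left(d \right)} \right)} - 471 = \left(-5 - \left(14^{2}\right)^{2} + 2 \cdot 14^{2}\right) - 471 = \left(-5 - 196^{2} + 2 \cdot 196\right) - 471 = \left(-5 - 38416 + 392\right) - 471 = -38029 - 471 = -38500$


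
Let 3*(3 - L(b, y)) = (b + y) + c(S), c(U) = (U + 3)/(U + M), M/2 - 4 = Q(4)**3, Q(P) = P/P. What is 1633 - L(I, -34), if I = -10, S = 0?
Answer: 48463/30 ≈ 1615.4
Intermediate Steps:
Q(P) = 1
M = 10 (M = 8 + 2*1**3 = 8 + 2*1 = 8 + 2 = 10)
c(U) = (3 + U)/(10 + U) (c(U) = (U + 3)/(U + 10) = (3 + U)/(10 + U))
L(b, y) = 29/10 - b/3 - y/3 (L(b, y) = 3 - ((b + y) + (3 + 0)/(10 + 0))/3 = 3 - ((b + y) + 3/10)/3 = 3 - (3/10 + b + y)/3 = 3 + (-1/10 - b/3 - y/3) = 29/10 - b/3 - y/3)
1633 - L(I, -34) = 1633 - (29/10 - 1/3*(-10) - 1/3*(-34)) = 1633 - (29/10 + 10/3 + 34/3) = 1633 - 1*527/30 = 1633 - 527/30 = 48463/30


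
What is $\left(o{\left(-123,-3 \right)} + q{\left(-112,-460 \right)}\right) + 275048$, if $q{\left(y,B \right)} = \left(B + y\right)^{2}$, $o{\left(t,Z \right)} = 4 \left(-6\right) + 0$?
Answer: $602208$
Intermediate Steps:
$o{\left(t,Z \right)} = -24$ ($o{\left(t,Z \right)} = -24 + 0 = -24$)
$\left(o{\left(-123,-3 \right)} + q{\left(-112,-460 \right)}\right) + 275048 = \left(-24 + \left(-460 - 112\right)^{2}\right) + 275048 = \left(-24 + \left(-572\right)^{2}\right) + 275048 = \left(-24 + 327184\right) + 275048 = 327160 + 275048 = 602208$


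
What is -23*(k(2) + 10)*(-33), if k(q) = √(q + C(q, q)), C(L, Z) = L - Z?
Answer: 7590 + 759*√2 ≈ 8663.4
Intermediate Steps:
k(q) = √q (k(q) = √(q + (q - q)) = √(q + 0) = √q)
-23*(k(2) + 10)*(-33) = -23*(√2 + 10)*(-33) = -23*(10 + √2)*(-33) = (-230 - 23*√2)*(-33) = 7590 + 759*√2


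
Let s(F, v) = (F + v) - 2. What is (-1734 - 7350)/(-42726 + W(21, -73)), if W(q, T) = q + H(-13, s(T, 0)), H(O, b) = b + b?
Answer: 3028/14285 ≈ 0.21197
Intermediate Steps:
s(F, v) = -2 + F + v
H(O, b) = 2*b
W(q, T) = -4 + q + 2*T (W(q, T) = q + 2*(-2 + T + 0) = q + 2*(-2 + T) = q + (-4 + 2*T) = -4 + q + 2*T)
(-1734 - 7350)/(-42726 + W(21, -73)) = (-1734 - 7350)/(-42726 + (-4 + 21 + 2*(-73))) = -9084/(-42726 + (-4 + 21 - 146)) = -9084/(-42726 - 129) = -9084/(-42855) = -9084*(-1/42855) = 3028/14285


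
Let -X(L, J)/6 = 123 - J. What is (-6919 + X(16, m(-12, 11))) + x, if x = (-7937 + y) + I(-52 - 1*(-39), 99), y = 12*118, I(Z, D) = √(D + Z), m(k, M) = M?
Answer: -14112 + √86 ≈ -14103.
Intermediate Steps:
X(L, J) = -738 + 6*J (X(L, J) = -6*(123 - J) = -738 + 6*J)
y = 1416
x = -6521 + √86 (x = (-7937 + 1416) + √(99 + (-52 - 1*(-39))) = -6521 + √(99 + (-52 + 39)) = -6521 + √(99 - 13) = -6521 + √86 ≈ -6511.7)
(-6919 + X(16, m(-12, 11))) + x = (-6919 + (-738 + 6*11)) + (-6521 + √86) = (-6919 + (-738 + 66)) + (-6521 + √86) = (-6919 - 672) + (-6521 + √86) = -7591 + (-6521 + √86) = -14112 + √86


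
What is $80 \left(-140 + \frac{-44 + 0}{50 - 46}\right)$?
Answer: $-12080$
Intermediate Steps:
$80 \left(-140 + \frac{-44 + 0}{50 - 46}\right) = 80 \left(-140 - \frac{44}{4}\right) = 80 \left(-140 - 11\right) = 80 \left(-151\right) = -12080$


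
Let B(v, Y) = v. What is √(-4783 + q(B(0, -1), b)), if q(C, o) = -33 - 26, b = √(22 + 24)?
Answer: 3*I*√538 ≈ 69.584*I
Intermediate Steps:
b = √46 ≈ 6.7823
q(C, o) = -59
√(-4783 + q(B(0, -1), b)) = √(-4783 - 59) = √(-4842) = 3*I*√538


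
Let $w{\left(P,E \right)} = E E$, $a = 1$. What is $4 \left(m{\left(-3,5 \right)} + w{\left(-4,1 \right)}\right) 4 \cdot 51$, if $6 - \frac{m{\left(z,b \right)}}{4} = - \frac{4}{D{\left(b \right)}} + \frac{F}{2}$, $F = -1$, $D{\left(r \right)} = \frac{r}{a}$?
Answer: $\frac{123216}{5} \approx 24643.0$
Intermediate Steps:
$D{\left(r \right)} = r$ ($D{\left(r \right)} = \frac{r}{1} = r 1 = r$)
$m{\left(z,b \right)} = 26 + \frac{16}{b}$ ($m{\left(z,b \right)} = 24 - 4 \left(- \frac{4}{b} - \frac{1}{2}\right) = 24 - 4 \left(- \frac{1}{2} - \frac{4}{b}\right) = 24 + \left(2 + \frac{16}{b}\right) = 26 + \frac{16}{b}$)
$w{\left(P,E \right)} = E^{2}$
$4 \left(m{\left(-3,5 \right)} + w{\left(-4,1 \right)}\right) 4 \cdot 51 = 4 \left(\left(26 + \frac{16}{5}\right) + 1^{2}\right) 4 \cdot 51 = 4 \left(\left(26 + 16 \cdot \frac{1}{5}\right) + 1\right) 204 = 4 \left(\left(26 + \frac{16}{5}\right) + 1\right) 204 = 4 \left(\frac{146}{5} + 1\right) 204 = 4 \cdot \frac{151}{5} \cdot 204 = \frac{604}{5} \cdot 204 = \frac{123216}{5}$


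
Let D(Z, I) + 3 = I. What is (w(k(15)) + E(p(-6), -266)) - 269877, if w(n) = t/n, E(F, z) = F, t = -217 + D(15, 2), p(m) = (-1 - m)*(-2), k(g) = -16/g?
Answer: -2157461/8 ≈ -2.6968e+5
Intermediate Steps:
D(Z, I) = -3 + I
p(m) = 2 + 2*m
t = -218 (t = -217 + (-3 + 2) = -217 - 1 = -218)
w(n) = -218/n
(w(k(15)) + E(p(-6), -266)) - 269877 = (-218/((-16/15)) + (2 + 2*(-6))) - 269877 = (-218/((-16*1/15)) + (2 - 12)) - 269877 = (-218/(-16/15) - 10) - 269877 = (-218*(-15/16) - 10) - 269877 = (1635/8 - 10) - 269877 = 1555/8 - 269877 = -2157461/8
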